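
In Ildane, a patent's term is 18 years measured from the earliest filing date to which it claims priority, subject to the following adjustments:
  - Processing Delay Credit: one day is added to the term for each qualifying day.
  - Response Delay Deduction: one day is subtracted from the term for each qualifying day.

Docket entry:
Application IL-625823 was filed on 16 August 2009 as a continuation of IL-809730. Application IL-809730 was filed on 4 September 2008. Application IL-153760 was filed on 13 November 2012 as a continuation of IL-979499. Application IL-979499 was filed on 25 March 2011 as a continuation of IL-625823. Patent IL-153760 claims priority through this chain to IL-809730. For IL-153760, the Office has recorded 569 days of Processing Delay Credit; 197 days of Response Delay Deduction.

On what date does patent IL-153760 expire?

September 11, 2027

Earliest priority filing: 4 September 2008.
Base term: 4 September 2008 + 18 years → 4 September 2026.
Processing Delay Credit: +569 days → 26 March 2028.
Response Delay Deduction: −197 days → 11 September 2027.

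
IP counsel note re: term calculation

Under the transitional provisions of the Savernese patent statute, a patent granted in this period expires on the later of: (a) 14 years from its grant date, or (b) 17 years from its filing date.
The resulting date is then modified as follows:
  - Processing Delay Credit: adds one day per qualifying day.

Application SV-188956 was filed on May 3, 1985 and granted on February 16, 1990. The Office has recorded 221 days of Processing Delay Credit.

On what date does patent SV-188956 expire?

2004-09-24

(a) grant + 14 years → 16 February 2004.
(b) filing + 17 years → 3 May 2002.
Later of the two: 16 February 2004.
Processing Delay Credit: +221 days → 24 September 2004.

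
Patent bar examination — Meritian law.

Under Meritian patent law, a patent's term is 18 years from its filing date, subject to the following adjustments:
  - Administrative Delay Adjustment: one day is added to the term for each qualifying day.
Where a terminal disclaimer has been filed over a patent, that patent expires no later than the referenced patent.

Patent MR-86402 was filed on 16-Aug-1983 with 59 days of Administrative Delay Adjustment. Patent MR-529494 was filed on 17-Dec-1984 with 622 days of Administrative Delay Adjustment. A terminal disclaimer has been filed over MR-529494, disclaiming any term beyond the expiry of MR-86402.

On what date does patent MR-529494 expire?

Natural term of MR-529494:
  Base: filing + 18 years → 17 December 2002.
  Administrative Delay Adjustment: +622 days → 30 August 2004.
Expiry of referenced patent MR-86402:
  Base: filing + 18 years → 16 August 2001.
  Administrative Delay Adjustment: +59 days → 14 October 2001.
Terminal disclaimer: MR-529494 expires on the earlier of 30 August 2004 and 14 October 2001.

2001-10-14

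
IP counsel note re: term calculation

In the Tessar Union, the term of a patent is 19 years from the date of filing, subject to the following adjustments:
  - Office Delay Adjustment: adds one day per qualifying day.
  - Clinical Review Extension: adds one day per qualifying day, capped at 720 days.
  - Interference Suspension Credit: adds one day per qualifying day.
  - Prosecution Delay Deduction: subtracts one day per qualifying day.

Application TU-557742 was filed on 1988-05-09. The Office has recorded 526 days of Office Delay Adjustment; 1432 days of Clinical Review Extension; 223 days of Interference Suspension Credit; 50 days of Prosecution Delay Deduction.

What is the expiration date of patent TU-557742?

Base term: filing date + 19 years → 9 May 2007.
Office Delay Adjustment: +526 days → 16 October 2008.
Clinical Review Extension: 1432 days claimed exceeds the 720-day cap, so +720 days → 6 October 2010.
Interference Suspension Credit: +223 days → 17 May 2011.
Prosecution Delay Deduction: −50 days → 28 March 2011.

March 28, 2011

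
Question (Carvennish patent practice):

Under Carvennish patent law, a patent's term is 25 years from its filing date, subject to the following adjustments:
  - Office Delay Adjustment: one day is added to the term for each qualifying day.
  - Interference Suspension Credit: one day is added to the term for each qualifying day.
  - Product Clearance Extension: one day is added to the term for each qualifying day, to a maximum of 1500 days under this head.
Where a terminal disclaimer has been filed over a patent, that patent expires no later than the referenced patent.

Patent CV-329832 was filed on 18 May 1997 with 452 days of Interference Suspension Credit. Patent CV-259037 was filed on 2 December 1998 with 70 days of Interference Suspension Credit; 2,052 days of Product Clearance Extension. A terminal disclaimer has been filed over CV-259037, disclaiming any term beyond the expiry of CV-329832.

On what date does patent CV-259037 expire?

Natural term of CV-259037:
  Base: filing + 25 years → 2 December 2023.
  Interference Suspension Credit: +70 days → 10 February 2024.
  Product Clearance Extension: 2052 days claimed exceeds the 1500-day cap, so +1500 days → 20 March 2028.
Expiry of referenced patent CV-329832:
  Base: filing + 25 years → 18 May 2022.
  Interference Suspension Credit: +452 days → 13 August 2023.
Terminal disclaimer: CV-259037 expires on the earlier of 20 March 2028 and 13 August 2023.

August 13, 2023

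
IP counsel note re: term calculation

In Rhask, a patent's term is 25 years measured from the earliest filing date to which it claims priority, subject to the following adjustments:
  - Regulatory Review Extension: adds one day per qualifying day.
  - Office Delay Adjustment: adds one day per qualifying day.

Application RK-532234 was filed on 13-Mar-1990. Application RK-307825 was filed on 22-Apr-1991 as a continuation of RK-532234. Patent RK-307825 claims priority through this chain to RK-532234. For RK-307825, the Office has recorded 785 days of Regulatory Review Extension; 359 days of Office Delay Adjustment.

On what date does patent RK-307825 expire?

Earliest priority filing: 13 March 1990.
Base term: 13 March 1990 + 25 years → 13 March 2015.
Regulatory Review Extension: +785 days → 6 May 2017.
Office Delay Adjustment: +359 days → 30 April 2018.

April 30, 2018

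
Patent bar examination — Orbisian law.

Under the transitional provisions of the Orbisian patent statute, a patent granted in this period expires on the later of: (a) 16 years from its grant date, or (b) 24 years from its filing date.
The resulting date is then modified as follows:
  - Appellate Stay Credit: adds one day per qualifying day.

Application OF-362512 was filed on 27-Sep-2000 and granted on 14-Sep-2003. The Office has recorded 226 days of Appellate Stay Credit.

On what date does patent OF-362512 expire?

2025-05-11

(a) grant + 16 years → 14 September 2019.
(b) filing + 24 years → 27 September 2024.
Later of the two: 27 September 2024.
Appellate Stay Credit: +226 days → 11 May 2025.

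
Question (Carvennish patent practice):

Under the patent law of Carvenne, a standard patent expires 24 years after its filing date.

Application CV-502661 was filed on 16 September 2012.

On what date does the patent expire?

September 16, 2036

Filing date + 24 years → 16 September 2036.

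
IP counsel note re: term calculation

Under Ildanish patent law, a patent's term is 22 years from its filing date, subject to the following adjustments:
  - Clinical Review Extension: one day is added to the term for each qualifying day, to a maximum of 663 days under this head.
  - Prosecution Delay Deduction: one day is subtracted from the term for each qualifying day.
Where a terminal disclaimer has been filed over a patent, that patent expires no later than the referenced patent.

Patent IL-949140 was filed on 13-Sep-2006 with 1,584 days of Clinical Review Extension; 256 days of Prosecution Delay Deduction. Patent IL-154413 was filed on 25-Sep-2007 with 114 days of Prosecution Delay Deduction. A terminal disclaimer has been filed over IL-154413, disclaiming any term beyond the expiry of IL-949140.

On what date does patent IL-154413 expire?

June 3, 2029

Natural term of IL-154413:
  Base: filing + 22 years → 25 September 2029.
  Prosecution Delay Deduction: −114 days → 3 June 2029.
Expiry of referenced patent IL-949140:
  Base: filing + 22 years → 13 September 2028.
  Clinical Review Extension: 1584 days claimed exceeds the 663-day cap, so +663 days → 8 July 2030.
  Prosecution Delay Deduction: −256 days → 25 October 2029.
Terminal disclaimer: IL-154413 expires on the earlier of 3 June 2029 and 25 October 2029.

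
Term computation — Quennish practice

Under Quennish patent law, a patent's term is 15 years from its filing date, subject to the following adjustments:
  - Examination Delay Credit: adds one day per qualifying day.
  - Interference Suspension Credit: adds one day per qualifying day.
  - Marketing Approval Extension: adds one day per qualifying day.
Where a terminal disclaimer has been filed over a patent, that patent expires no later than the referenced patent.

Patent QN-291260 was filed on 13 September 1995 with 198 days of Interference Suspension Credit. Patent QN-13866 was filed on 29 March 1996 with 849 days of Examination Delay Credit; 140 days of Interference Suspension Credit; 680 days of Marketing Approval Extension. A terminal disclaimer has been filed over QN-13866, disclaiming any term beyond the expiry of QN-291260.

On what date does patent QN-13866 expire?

Natural term of QN-13866:
  Base: filing + 15 years → 29 March 2011.
  Examination Delay Credit: +849 days → 25 July 2013.
  Interference Suspension Credit: +140 days → 12 December 2013.
  Marketing Approval Extension: +680 days → 23 October 2015.
Expiry of referenced patent QN-291260:
  Base: filing + 15 years → 13 September 2010.
  Interference Suspension Credit: +198 days → 30 March 2011.
Terminal disclaimer: QN-13866 expires on the earlier of 23 October 2015 and 30 March 2011.

March 30, 2011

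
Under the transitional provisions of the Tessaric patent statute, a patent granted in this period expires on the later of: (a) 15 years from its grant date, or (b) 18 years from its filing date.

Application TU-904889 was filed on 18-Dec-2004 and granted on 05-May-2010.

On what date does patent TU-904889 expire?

2025-05-05

(a) grant + 15 years → 5 May 2025.
(b) filing + 18 years → 18 December 2022.
Later of the two: 5 May 2025.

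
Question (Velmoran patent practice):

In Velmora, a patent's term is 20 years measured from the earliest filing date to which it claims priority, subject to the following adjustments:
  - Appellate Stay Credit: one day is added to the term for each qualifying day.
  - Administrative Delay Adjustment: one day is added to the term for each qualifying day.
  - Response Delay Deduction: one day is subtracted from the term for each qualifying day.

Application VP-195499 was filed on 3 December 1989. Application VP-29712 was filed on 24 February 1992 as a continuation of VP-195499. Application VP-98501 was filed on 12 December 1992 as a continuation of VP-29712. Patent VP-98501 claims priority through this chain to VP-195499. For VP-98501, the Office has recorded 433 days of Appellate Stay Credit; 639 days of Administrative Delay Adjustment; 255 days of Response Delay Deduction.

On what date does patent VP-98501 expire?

February 28, 2012

Earliest priority filing: 3 December 1989.
Base term: 3 December 1989 + 20 years → 3 December 2009.
Appellate Stay Credit: +433 days → 9 February 2011.
Administrative Delay Adjustment: +639 days → 9 November 2012.
Response Delay Deduction: −255 days → 28 February 2012.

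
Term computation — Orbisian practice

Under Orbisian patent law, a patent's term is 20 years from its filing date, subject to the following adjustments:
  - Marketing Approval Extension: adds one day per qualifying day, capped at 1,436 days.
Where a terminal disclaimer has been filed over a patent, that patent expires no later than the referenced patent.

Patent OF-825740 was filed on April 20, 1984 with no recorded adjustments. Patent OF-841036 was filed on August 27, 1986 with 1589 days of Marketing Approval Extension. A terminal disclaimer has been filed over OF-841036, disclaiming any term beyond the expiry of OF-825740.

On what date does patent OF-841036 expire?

Natural term of OF-841036:
  Base: filing + 20 years → 27 August 2006.
  Marketing Approval Extension: 1589 days claimed exceeds the 1436-day cap, so +1436 days → 2 August 2010.
Expiry of referenced patent OF-825740:
  Base: filing + 20 years → 20 April 2004.
Terminal disclaimer: OF-841036 expires on the earlier of 2 August 2010 and 20 April 2004.

2004-04-20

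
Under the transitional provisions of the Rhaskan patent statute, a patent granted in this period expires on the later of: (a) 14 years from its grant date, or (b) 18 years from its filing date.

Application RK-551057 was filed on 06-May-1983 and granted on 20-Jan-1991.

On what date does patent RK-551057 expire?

2005-01-20

(a) grant + 14 years → 20 January 2005.
(b) filing + 18 years → 6 May 2001.
Later of the two: 20 January 2005.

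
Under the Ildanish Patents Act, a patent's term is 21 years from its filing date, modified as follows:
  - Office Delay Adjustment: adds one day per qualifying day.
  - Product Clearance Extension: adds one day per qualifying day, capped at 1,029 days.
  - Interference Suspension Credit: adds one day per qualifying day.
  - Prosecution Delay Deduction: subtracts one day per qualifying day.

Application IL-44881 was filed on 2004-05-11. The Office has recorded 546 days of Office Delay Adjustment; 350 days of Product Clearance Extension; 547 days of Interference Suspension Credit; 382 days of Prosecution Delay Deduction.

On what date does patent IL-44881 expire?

2028-04-06

Base term: filing date + 21 years → 11 May 2025.
Office Delay Adjustment: +546 days → 8 November 2026.
Product Clearance Extension: 350 days (within the 1029-day cap) → +350 days → 24 October 2027.
Interference Suspension Credit: +547 days → 23 April 2029.
Prosecution Delay Deduction: −382 days → 6 April 2028.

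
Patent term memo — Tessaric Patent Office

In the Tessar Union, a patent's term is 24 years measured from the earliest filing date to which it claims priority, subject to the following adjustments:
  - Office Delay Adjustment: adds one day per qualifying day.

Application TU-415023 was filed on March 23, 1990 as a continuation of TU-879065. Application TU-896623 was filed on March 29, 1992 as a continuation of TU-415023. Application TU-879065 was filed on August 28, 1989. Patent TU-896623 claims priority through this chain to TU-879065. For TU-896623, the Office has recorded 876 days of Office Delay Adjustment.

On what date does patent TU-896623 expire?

January 21, 2016

Earliest priority filing: 28 August 1989.
Base term: 28 August 1989 + 24 years → 28 August 2013.
Office Delay Adjustment: +876 days → 21 January 2016.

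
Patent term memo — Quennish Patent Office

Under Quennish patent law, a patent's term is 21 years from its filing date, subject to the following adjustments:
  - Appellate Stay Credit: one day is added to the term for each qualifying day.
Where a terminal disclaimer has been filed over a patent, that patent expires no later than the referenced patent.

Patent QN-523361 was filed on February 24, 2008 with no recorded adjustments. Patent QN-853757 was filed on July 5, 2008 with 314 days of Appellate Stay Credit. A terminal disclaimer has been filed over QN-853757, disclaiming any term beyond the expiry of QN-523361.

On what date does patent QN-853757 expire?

Natural term of QN-853757:
  Base: filing + 21 years → 5 July 2029.
  Appellate Stay Credit: +314 days → 15 May 2030.
Expiry of referenced patent QN-523361:
  Base: filing + 21 years → 24 February 2029.
Terminal disclaimer: QN-853757 expires on the earlier of 15 May 2030 and 24 February 2029.

2029-02-24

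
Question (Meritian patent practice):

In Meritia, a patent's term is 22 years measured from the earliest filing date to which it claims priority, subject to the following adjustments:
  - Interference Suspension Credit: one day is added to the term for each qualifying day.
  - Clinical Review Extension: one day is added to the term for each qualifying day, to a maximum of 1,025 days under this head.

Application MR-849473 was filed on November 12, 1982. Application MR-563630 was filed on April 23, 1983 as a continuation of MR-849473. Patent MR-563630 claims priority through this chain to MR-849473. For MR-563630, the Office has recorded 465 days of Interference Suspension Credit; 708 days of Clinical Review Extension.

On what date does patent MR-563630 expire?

Earliest priority filing: 12 November 1982.
Base term: 12 November 1982 + 22 years → 12 November 2004.
Interference Suspension Credit: +465 days → 20 February 2006.
Clinical Review Extension: 708 days (within the 1025-day cap) → +708 days → 29 January 2008.

2008-01-29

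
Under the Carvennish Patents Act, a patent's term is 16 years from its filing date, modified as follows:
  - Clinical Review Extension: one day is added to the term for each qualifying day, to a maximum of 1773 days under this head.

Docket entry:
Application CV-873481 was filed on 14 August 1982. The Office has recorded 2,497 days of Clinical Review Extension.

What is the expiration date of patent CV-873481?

Base term: filing date + 16 years → 14 August 1998.
Clinical Review Extension: 2497 days claimed exceeds the 1773-day cap, so +1773 days → 22 June 2003.

2003-06-22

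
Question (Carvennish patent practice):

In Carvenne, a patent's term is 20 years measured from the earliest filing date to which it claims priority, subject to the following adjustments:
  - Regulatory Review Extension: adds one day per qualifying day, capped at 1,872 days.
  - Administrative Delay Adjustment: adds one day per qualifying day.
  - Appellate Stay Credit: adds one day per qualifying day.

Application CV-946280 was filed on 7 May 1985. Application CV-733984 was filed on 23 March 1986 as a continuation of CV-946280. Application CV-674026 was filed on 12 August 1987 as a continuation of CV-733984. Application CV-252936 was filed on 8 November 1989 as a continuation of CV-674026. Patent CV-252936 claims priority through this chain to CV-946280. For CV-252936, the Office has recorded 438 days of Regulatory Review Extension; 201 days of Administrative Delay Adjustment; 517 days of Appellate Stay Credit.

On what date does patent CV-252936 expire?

Earliest priority filing: 7 May 1985.
Base term: 7 May 1985 + 20 years → 7 May 2005.
Regulatory Review Extension: 438 days (within the 1872-day cap) → +438 days → 19 July 2006.
Administrative Delay Adjustment: +201 days → 5 February 2007.
Appellate Stay Credit: +517 days → 6 July 2008.

2008-07-06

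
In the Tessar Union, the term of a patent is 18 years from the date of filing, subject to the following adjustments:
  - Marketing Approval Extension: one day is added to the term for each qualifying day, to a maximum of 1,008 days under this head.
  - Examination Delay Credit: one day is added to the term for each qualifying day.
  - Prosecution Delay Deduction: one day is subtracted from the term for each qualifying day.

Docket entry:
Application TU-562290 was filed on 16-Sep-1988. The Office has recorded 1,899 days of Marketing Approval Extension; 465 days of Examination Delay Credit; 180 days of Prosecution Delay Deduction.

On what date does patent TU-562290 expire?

April 1, 2010

Base term: filing date + 18 years → 16 September 2006.
Marketing Approval Extension: 1899 days claimed exceeds the 1008-day cap, so +1008 days → 20 June 2009.
Examination Delay Credit: +465 days → 28 September 2010.
Prosecution Delay Deduction: −180 days → 1 April 2010.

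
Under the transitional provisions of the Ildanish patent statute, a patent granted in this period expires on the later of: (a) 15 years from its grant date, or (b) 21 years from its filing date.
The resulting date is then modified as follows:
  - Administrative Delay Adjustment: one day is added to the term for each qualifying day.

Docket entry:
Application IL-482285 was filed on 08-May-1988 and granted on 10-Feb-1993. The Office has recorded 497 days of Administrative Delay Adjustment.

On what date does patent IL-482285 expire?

September 17, 2010

(a) grant + 15 years → 10 February 2008.
(b) filing + 21 years → 8 May 2009.
Later of the two: 8 May 2009.
Administrative Delay Adjustment: +497 days → 17 September 2010.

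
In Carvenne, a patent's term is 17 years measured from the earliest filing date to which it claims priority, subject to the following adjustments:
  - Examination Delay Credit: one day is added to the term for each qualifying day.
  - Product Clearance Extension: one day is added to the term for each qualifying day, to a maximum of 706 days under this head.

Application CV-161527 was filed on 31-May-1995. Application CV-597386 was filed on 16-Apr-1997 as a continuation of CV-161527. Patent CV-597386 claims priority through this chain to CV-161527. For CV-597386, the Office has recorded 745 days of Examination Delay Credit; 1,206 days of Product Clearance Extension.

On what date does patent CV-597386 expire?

Earliest priority filing: 31 May 1995.
Base term: 31 May 1995 + 17 years → 31 May 2012.
Examination Delay Credit: +745 days → 15 June 2014.
Product Clearance Extension: 1206 days claimed exceeds the 706-day cap, so +706 days → 21 May 2016.

2016-05-21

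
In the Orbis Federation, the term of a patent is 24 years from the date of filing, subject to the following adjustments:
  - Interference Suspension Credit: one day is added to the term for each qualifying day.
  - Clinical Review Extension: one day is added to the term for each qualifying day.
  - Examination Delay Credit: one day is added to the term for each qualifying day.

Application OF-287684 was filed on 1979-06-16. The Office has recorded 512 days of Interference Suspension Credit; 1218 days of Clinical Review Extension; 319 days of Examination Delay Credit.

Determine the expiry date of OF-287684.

Base term: filing date + 24 years → 16 June 2003.
Interference Suspension Credit: +512 days → 9 November 2004.
Clinical Review Extension: +1218 days → 11 March 2008.
Examination Delay Credit: +319 days → 24 January 2009.

2009-01-24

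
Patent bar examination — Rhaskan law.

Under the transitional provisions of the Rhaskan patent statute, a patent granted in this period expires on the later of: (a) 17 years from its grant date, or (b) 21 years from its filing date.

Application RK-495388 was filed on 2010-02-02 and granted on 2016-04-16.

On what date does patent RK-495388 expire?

(a) grant + 17 years → 16 April 2033.
(b) filing + 21 years → 2 February 2031.
Later of the two: 16 April 2033.

April 16, 2033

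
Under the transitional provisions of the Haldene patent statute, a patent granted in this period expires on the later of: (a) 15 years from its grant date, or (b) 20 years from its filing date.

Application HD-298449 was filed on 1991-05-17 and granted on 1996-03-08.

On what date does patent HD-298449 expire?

(a) grant + 15 years → 8 March 2011.
(b) filing + 20 years → 17 May 2011.
Later of the two: 17 May 2011.

May 17, 2011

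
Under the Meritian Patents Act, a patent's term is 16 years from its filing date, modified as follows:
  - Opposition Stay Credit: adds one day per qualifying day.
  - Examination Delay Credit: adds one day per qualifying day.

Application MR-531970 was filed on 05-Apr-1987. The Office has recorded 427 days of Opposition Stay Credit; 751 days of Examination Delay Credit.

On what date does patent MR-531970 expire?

Base term: filing date + 16 years → 5 April 2003.
Opposition Stay Credit: +427 days → 5 June 2004.
Examination Delay Credit: +751 days → 26 June 2006.

June 26, 2006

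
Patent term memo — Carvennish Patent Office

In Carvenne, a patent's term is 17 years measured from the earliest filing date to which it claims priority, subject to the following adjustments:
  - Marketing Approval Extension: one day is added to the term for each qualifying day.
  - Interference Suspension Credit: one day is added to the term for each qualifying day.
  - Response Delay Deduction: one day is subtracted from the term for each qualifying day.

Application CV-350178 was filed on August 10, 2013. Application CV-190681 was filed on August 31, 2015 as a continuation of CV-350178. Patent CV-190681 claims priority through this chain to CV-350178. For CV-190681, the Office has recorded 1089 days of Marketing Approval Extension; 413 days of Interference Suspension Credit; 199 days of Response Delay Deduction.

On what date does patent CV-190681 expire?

Earliest priority filing: 10 August 2013.
Base term: 10 August 2013 + 17 years → 10 August 2030.
Marketing Approval Extension: +1089 days → 3 August 2033.
Interference Suspension Credit: +413 days → 20 September 2034.
Response Delay Deduction: −199 days → 5 March 2034.

March 5, 2034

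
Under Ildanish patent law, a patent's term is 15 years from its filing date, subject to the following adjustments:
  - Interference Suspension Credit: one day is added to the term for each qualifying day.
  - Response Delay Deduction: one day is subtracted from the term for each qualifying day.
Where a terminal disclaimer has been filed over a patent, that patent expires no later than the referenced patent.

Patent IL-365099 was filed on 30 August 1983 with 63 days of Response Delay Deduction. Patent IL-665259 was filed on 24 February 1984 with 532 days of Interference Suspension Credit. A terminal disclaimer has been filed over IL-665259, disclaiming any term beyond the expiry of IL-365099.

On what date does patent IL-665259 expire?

1998-06-28

Natural term of IL-665259:
  Base: filing + 15 years → 24 February 1999.
  Interference Suspension Credit: +532 days → 9 August 2000.
Expiry of referenced patent IL-365099:
  Base: filing + 15 years → 30 August 1998.
  Response Delay Deduction: −63 days → 28 June 1998.
Terminal disclaimer: IL-665259 expires on the earlier of 9 August 2000 and 28 June 1998.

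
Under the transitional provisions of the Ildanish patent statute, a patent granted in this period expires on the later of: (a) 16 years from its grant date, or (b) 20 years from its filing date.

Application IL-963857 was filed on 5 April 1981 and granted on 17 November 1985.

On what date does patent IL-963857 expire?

2001-11-17

(a) grant + 16 years → 17 November 2001.
(b) filing + 20 years → 5 April 2001.
Later of the two: 17 November 2001.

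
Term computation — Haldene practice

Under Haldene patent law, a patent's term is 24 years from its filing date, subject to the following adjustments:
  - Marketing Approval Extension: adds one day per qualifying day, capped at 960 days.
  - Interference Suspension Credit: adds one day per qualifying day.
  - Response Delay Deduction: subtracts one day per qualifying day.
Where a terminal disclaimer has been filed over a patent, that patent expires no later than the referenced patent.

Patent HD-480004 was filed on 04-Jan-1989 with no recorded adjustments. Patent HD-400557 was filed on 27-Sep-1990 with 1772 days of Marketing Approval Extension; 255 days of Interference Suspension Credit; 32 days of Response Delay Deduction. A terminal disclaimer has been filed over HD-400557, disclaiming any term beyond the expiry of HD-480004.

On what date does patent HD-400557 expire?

January 4, 2013

Natural term of HD-400557:
  Base: filing + 24 years → 27 September 2014.
  Marketing Approval Extension: 1772 days claimed exceeds the 960-day cap, so +960 days → 14 May 2017.
  Interference Suspension Credit: +255 days → 24 January 2018.
  Response Delay Deduction: −32 days → 23 December 2017.
Expiry of referenced patent HD-480004:
  Base: filing + 24 years → 4 January 2013.
Terminal disclaimer: HD-400557 expires on the earlier of 23 December 2017 and 4 January 2013.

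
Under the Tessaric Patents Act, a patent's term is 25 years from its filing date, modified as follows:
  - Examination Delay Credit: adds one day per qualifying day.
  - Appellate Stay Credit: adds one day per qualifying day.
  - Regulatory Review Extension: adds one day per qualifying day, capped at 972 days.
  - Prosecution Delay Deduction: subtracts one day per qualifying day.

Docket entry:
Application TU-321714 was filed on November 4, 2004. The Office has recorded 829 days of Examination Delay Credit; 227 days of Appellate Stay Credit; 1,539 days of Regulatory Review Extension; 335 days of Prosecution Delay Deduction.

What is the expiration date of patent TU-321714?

Base term: filing date + 25 years → 4 November 2029.
Examination Delay Credit: +829 days → 11 February 2032.
Appellate Stay Credit: +227 days → 25 September 2032.
Regulatory Review Extension: 1539 days claimed exceeds the 972-day cap, so +972 days → 25 May 2035.
Prosecution Delay Deduction: −335 days → 24 June 2034.

June 24, 2034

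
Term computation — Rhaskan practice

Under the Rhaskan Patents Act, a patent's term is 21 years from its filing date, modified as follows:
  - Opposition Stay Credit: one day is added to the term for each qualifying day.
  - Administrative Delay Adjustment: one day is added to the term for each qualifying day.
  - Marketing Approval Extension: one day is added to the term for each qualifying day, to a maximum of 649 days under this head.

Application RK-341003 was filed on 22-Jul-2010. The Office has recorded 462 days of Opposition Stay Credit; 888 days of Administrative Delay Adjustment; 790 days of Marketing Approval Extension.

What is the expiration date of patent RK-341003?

2037-01-10

Base term: filing date + 21 years → 22 July 2031.
Opposition Stay Credit: +462 days → 26 October 2032.
Administrative Delay Adjustment: +888 days → 2 April 2035.
Marketing Approval Extension: 790 days claimed exceeds the 649-day cap, so +649 days → 10 January 2037.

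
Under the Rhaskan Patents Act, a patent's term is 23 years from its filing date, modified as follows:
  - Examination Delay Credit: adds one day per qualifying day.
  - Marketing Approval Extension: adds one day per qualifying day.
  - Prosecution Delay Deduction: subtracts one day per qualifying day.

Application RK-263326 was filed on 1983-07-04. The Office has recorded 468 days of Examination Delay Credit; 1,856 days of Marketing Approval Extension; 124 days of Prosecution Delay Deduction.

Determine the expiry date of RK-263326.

July 12, 2012

Base term: filing date + 23 years → 4 July 2006.
Examination Delay Credit: +468 days → 15 October 2007.
Marketing Approval Extension: +1856 days → 13 November 2012.
Prosecution Delay Deduction: −124 days → 12 July 2012.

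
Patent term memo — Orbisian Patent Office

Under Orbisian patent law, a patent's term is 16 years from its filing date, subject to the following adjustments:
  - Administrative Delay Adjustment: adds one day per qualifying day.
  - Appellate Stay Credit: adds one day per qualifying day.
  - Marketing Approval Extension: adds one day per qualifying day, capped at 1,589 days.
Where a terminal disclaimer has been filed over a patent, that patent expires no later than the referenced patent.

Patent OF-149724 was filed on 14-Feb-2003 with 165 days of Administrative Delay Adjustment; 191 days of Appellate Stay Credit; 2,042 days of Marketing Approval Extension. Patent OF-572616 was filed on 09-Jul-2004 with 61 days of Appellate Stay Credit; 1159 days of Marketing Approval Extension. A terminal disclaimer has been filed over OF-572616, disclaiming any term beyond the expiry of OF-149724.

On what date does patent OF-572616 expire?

2023-11-11

Natural term of OF-572616:
  Base: filing + 16 years → 9 July 2020.
  Appellate Stay Credit: +61 days → 8 September 2020.
  Marketing Approval Extension: 1159 days (within the 1589-day cap) → +1159 days → 11 November 2023.
Expiry of referenced patent OF-149724:
  Base: filing + 16 years → 14 February 2019.
  Administrative Delay Adjustment: +165 days → 29 July 2019.
  Appellate Stay Credit: +191 days → 5 February 2020.
  Marketing Approval Extension: 2042 days claimed exceeds the 1589-day cap, so +1589 days → 12 June 2024.
Terminal disclaimer: OF-572616 expires on the earlier of 11 November 2023 and 12 June 2024.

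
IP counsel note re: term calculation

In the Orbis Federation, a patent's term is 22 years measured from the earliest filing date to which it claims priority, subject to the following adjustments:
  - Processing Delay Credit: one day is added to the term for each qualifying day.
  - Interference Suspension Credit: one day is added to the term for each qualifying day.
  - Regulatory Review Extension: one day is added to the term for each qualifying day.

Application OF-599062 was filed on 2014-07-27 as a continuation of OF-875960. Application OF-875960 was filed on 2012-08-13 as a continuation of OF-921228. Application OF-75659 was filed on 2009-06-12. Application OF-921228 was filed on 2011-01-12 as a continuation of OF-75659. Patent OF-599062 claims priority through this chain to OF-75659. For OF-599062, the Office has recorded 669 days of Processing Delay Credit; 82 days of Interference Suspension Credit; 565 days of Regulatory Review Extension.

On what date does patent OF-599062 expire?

January 18, 2035

Earliest priority filing: 12 June 2009.
Base term: 12 June 2009 + 22 years → 12 June 2031.
Processing Delay Credit: +669 days → 11 April 2033.
Interference Suspension Credit: +82 days → 2 July 2033.
Regulatory Review Extension: +565 days → 18 January 2035.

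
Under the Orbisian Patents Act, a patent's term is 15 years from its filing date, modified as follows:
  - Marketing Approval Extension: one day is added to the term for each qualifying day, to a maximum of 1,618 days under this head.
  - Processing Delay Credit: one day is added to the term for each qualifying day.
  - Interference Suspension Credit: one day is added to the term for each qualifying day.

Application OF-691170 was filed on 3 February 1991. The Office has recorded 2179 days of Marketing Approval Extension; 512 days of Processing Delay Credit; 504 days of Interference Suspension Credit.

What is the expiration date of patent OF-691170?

Base term: filing date + 15 years → 3 February 2006.
Marketing Approval Extension: 2179 days claimed exceeds the 1618-day cap, so +1618 days → 10 July 2010.
Processing Delay Credit: +512 days → 4 December 2011.
Interference Suspension Credit: +504 days → 21 April 2013.

2013-04-21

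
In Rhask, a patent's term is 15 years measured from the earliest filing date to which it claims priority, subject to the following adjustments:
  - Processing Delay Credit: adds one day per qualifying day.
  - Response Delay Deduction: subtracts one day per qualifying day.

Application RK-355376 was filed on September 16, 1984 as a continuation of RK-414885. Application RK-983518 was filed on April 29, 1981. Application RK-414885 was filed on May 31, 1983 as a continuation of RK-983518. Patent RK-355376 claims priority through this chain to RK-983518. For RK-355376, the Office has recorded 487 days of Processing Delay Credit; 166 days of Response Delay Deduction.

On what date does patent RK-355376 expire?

March 16, 1997

Earliest priority filing: 29 April 1981.
Base term: 29 April 1981 + 15 years → 29 April 1996.
Processing Delay Credit: +487 days → 29 August 1997.
Response Delay Deduction: −166 days → 16 March 1997.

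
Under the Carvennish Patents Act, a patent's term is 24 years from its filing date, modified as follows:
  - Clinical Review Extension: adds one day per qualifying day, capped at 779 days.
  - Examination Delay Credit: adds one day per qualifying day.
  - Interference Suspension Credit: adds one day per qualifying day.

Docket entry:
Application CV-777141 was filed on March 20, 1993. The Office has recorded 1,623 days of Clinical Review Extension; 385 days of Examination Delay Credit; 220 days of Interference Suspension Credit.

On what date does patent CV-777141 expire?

Base term: filing date + 24 years → 20 March 2017.
Clinical Review Extension: 1623 days claimed exceeds the 779-day cap, so +779 days → 8 May 2019.
Examination Delay Credit: +385 days → 27 May 2020.
Interference Suspension Credit: +220 days → 2 January 2021.

2021-01-02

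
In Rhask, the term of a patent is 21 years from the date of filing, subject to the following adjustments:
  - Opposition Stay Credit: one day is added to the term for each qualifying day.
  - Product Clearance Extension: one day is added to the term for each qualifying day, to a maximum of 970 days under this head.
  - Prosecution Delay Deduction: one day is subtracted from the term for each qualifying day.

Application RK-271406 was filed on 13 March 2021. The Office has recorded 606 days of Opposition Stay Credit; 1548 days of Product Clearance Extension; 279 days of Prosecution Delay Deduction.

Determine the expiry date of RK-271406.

Base term: filing date + 21 years → 13 March 2042.
Opposition Stay Credit: +606 days → 9 November 2043.
Product Clearance Extension: 1548 days claimed exceeds the 970-day cap, so +970 days → 6 July 2046.
Prosecution Delay Deduction: −279 days → 30 September 2045.

September 30, 2045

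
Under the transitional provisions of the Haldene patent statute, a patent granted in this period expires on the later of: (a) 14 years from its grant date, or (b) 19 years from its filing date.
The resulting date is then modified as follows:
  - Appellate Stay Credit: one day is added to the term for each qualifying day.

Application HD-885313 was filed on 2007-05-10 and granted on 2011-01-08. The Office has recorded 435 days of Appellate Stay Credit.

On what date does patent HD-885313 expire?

(a) grant + 14 years → 8 January 2025.
(b) filing + 19 years → 10 May 2026.
Later of the two: 10 May 2026.
Appellate Stay Credit: +435 days → 19 July 2027.

2027-07-19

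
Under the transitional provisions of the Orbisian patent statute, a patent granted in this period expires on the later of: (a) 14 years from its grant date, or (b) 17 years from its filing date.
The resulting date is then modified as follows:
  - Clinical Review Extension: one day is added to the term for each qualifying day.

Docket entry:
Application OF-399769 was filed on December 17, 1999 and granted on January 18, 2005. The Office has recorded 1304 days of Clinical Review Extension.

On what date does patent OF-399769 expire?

August 14, 2022

(a) grant + 14 years → 18 January 2019.
(b) filing + 17 years → 17 December 2016.
Later of the two: 18 January 2019.
Clinical Review Extension: +1304 days → 14 August 2022.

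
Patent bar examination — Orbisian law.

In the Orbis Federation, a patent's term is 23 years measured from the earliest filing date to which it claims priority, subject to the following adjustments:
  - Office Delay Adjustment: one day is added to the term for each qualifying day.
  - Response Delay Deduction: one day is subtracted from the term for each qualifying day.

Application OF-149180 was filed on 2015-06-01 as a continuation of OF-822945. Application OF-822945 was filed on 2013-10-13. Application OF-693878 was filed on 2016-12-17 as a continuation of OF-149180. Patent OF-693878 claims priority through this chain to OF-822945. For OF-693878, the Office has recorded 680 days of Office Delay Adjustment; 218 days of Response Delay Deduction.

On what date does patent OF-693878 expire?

Earliest priority filing: 13 October 2013.
Base term: 13 October 2013 + 23 years → 13 October 2036.
Office Delay Adjustment: +680 days → 24 August 2038.
Response Delay Deduction: −218 days → 18 January 2038.

2038-01-18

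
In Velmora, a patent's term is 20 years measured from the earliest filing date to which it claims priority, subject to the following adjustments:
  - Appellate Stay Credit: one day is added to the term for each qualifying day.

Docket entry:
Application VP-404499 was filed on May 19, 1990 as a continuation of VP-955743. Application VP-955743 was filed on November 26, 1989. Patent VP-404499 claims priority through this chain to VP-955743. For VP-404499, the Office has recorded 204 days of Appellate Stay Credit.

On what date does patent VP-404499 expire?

Earliest priority filing: 26 November 1989.
Base term: 26 November 1989 + 20 years → 26 November 2009.
Appellate Stay Credit: +204 days → 18 June 2010.

June 18, 2010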